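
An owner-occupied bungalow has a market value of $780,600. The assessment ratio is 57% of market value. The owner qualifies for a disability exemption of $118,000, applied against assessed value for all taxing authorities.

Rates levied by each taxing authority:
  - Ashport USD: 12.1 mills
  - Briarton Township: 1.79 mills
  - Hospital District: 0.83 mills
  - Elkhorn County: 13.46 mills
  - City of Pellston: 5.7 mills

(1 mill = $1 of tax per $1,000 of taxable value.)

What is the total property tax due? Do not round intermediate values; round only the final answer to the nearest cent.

Assessed value = $780,600 × 0.57 = $444,942
Taxable value = $444,942 − $118,000 = $326,942
Ashport USD: $326,942 × 0.0121 = $3,955.9982
Briarton Township: $326,942 × 0.00179 = $585.22618
Hospital District: $326,942 × 0.00083 = $271.36186
Elkhorn County: $326,942 × 0.01346 = $4,400.63932
City of Pellston: $326,942 × 0.0057 = $1,863.5694
Total = $3,955.9982 + $585.22618 + $271.36186 + $4,400.63932 + $1,863.5694 = $11,076.79496

$11,076.79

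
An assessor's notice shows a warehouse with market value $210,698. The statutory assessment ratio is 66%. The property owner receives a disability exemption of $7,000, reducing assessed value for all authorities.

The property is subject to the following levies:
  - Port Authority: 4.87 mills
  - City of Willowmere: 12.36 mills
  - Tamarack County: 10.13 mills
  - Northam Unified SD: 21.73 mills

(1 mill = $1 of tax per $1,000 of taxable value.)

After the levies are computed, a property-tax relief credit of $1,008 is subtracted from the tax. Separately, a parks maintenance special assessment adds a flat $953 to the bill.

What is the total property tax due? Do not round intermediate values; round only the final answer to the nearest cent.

$6,427.86

Assessed value = $210,698 × 0.66 = $139,060.68
Taxable value = $139,060.68 − $7,000 = $132,060.68
Port Authority: $132,060.68 × 0.00487 = $643.1355116
City of Willowmere: $132,060.68 × 0.01236 = $1,632.2700048
Tamarack County: $132,060.68 × 0.01013 = $1,337.7746884
Northam Unified SD: $132,060.68 × 0.02173 = $2,869.6785764
Levies subtotal = $6,482.8587812
After credit = $6,482.8587812 − $1,008 = $5,474.8587812
Total = $5,474.8587812 + $953 = $6,427.8587812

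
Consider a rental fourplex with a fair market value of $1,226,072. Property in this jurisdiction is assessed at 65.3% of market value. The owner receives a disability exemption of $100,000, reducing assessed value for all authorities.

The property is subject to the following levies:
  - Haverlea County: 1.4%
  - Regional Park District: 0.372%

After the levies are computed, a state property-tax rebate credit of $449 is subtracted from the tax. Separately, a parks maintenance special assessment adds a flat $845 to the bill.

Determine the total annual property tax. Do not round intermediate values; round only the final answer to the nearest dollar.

Assessed value = $1,226,072 × 0.653 = $800,625.016
Taxable value = $800,625.016 − $100,000 = $700,625.016
Haverlea County: $700,625.016 × 0.014 = $9,808.750224
Regional Park District: $700,625.016 × 0.00372 = $2,606.32505952
Levies subtotal = $12,415.07528352
After credit = $12,415.07528352 − $449 = $11,966.07528352
Total = $11,966.07528352 + $845 = $12,811.07528352

$12,811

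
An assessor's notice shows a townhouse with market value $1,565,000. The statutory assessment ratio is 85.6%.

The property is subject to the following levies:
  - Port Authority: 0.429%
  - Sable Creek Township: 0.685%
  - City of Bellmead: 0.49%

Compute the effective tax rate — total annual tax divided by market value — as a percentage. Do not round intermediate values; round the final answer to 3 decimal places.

Assessed value = $1,565,000 × 0.856 = $1,339,640
Port Authority: $1,339,640 × 0.00429 = $5,747.0556
Sable Creek Township: $1,339,640 × 0.00685 = $9,176.534
City of Bellmead: $1,339,640 × 0.0049 = $6,564.236
Total tax = $21,487.8256
Effective rate = $21,487.8256 ÷ $1,565,000 = 1.373% of market value

1.373%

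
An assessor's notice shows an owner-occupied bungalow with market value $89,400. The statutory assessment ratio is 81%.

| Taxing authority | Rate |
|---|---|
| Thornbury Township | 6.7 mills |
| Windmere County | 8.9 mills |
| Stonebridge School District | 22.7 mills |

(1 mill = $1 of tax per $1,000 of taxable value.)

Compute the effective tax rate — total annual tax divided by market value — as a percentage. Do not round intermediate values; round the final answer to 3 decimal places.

3.102%

Assessed value = $89,400 × 0.81 = $72,414
Thornbury Township: $72,414 × 0.0067 = $485.1738
Windmere County: $72,414 × 0.0089 = $644.4846
Stonebridge School District: $72,414 × 0.0227 = $1,643.7978
Total tax = $2,773.4562
Effective rate = $2,773.4562 ÷ $89,400 = 3.102% of market value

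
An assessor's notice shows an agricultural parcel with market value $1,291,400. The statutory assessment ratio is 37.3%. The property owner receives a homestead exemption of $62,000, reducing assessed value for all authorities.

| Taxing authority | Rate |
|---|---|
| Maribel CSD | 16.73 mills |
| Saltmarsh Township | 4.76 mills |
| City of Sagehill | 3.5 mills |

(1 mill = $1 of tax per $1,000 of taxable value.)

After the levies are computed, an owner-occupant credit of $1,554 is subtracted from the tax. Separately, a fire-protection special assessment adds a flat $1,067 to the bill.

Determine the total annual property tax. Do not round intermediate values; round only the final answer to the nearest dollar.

Assessed value = $1,291,400 × 0.373 = $481,692.2
Taxable value = $481,692.2 − $62,000 = $419,692.2
Maribel CSD: $419,692.2 × 0.01673 = $7,021.450506
Saltmarsh Township: $419,692.2 × 0.00476 = $1,997.734872
City of Sagehill: $419,692.2 × 0.0035 = $1,468.9227
Levies subtotal = $10,488.108078
After credit = $10,488.108078 − $1,554 = $8,934.108078
Total = $8,934.108078 + $1,067 = $10,001.108078

$10,001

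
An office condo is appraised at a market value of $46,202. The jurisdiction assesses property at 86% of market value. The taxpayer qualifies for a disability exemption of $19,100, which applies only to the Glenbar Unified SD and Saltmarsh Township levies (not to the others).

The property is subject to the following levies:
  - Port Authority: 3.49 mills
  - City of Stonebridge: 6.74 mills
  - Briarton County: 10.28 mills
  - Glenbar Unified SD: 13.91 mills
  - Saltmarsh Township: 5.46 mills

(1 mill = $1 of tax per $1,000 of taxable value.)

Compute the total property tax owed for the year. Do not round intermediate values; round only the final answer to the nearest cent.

Assessed value = $46,202 × 0.86 = $39,733.72
Port Authority: $39,733.72 × 0.00349 = $138.6706828
City of Stonebridge: $39,733.72 × 0.00674 = $267.8052728
Briarton County: $39,733.72 × 0.01028 = $408.4626416
Glenbar Unified SD: ($39,733.72 − $19,100) × 0.01391 = $20,633.72 × 0.01391 = $287.0150452
Saltmarsh Township: ($39,733.72 − $19,100) × 0.00546 = $20,633.72 × 0.00546 = $112.6601112
Total = $1,214.6137536

$1,214.61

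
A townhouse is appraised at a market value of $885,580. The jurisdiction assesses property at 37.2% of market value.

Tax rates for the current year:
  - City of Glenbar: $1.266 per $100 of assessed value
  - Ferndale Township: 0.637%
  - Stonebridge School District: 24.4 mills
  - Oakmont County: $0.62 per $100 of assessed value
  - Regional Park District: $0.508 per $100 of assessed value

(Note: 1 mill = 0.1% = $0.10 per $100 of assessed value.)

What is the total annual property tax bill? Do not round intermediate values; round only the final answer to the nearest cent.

$18,023.43

Assessed value = $885,580 × 0.372 = $329,435.76
City of Glenbar: $329,435.76 × 0.01266 = $4,170.6567216
Ferndale Township: $329,435.76 × 0.00637 = $2,098.5057912
Stonebridge School District: $329,435.76 × 0.0244 = $8,038.232544
Oakmont County: $329,435.76 × 0.0062 = $2,042.501712
Regional Park District: $329,435.76 × 0.00508 = $1,673.5336608
Total = $18,023.4304296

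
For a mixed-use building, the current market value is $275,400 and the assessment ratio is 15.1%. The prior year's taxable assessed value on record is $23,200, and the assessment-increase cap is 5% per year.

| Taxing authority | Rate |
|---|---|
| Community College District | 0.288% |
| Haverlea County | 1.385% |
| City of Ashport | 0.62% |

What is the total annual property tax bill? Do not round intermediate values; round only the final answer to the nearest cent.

$558.57

Uncapped assessed value = $275,400 × 0.151 = $41,585.4
Cap limit = $23,200 × 1.05 = $24,360
Taxable assessed value = min($41,585.4, $24,360) = $24,360 (cap binds)
Community College District: $24,360 × 0.00288 = $70.1568
Haverlea County: $24,360 × 0.01385 = $337.386
City of Ashport: $24,360 × 0.0062 = $151.032
Total = $558.5748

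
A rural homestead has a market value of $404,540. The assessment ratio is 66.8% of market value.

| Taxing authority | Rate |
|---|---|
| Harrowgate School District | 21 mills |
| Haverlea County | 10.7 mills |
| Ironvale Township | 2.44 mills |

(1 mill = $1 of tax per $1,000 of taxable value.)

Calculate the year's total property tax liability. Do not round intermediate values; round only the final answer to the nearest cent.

$9,225.75

Assessed value = $404,540 × 0.668 = $270,232.72
Harrowgate School District: $270,232.72 × 0.021 = $5,674.88712
Haverlea County: $270,232.72 × 0.0107 = $2,891.490104
Ironvale Township: $270,232.72 × 0.00244 = $659.3678368
Total = $5,674.88712 + $2,891.490104 + $659.3678368 = $9,225.7450608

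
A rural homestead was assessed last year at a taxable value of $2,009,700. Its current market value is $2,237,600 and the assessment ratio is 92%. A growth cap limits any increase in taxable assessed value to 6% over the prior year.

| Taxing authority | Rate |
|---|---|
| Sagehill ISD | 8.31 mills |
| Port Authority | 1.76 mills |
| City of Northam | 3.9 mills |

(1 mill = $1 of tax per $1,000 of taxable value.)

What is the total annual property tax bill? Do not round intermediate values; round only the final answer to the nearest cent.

$28,758.53

Uncapped assessed value = $2,237,600 × 0.92 = $2,058,592
Cap limit = $2,009,700 × 1.06 = $2,130,282
Taxable assessed value = min($2,058,592, $2,130,282) = $2,058,592 (cap does not bind)
Sagehill ISD: $2,058,592 × 0.00831 = $17,106.89952
Port Authority: $2,058,592 × 0.00176 = $3,623.12192
City of Northam: $2,058,592 × 0.0039 = $8,028.5088
Total = $28,758.53024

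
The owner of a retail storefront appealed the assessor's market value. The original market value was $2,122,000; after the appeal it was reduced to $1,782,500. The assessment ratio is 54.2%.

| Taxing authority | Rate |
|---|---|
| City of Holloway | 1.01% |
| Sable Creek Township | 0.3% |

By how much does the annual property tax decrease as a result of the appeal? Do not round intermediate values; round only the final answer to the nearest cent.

Old assessed value = $2,122,000 × 0.542 = $1,150,124
New assessed value = $1,782,500 × 0.542 = $966,115
Combined rate = 0.0101 + 0.003 = 0.0131
Old tax = $1,150,124 × 0.0131 = $15,066.6244
New tax = $966,115 × 0.0131 = $12,656.1065
Reduction = $15,066.6244 − $12,656.1065 = $2,410.5179

$2,410.52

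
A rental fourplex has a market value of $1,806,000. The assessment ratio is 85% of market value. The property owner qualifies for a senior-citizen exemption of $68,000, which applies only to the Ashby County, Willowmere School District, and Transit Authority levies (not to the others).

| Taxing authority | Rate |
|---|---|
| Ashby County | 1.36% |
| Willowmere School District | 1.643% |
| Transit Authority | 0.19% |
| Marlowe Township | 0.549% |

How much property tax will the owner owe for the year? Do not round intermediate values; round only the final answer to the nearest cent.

$55,272.20

Assessed value = $1,806,000 × 0.85 = $1,535,100
Ashby County: ($1,535,100 − $68,000) × 0.0136 = $1,467,100 × 0.0136 = $19,952.56
Willowmere School District: ($1,535,100 − $68,000) × 0.01643 = $1,467,100 × 0.01643 = $24,104.453
Transit Authority: ($1,535,100 − $68,000) × 0.0019 = $1,467,100 × 0.0019 = $2,787.49
Marlowe Township: $1,535,100 × 0.00549 = $8,427.699
Total = $55,272.202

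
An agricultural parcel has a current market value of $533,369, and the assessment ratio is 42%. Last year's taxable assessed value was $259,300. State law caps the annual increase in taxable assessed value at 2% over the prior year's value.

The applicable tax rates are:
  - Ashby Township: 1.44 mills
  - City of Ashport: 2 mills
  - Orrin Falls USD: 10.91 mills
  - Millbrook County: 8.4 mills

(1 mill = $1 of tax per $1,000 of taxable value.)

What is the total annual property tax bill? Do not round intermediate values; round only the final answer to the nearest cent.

$5,096.34

Uncapped assessed value = $533,369 × 0.42 = $224,014.98
Cap limit = $259,300 × 1.02 = $264,486
Taxable assessed value = min($224,014.98, $264,486) = $224,014.98 (cap does not bind)
Ashby Township: $224,014.98 × 0.00144 = $322.5815712
City of Ashport: $224,014.98 × 0.002 = $448.02996
Orrin Falls USD: $224,014.98 × 0.01091 = $2,444.0034318
Millbrook County: $224,014.98 × 0.0084 = $1,881.725832
Total = $5,096.340795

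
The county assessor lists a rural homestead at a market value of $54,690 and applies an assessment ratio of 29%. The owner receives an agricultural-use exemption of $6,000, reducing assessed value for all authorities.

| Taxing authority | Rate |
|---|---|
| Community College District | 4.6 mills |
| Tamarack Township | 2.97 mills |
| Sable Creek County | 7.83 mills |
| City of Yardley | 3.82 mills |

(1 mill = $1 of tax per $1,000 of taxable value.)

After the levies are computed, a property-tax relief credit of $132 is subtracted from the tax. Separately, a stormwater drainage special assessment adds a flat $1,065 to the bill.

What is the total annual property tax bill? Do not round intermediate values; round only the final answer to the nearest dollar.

$1,123

Assessed value = $54,690 × 0.29 = $15,860.1
Taxable value = $15,860.1 − $6,000 = $9,860.1
Community College District: $9,860.1 × 0.0046 = $45.35646
Tamarack Township: $9,860.1 × 0.00297 = $29.284497
Sable Creek County: $9,860.1 × 0.00783 = $77.204583
City of Yardley: $9,860.1 × 0.00382 = $37.665582
Levies subtotal = $189.511122
After credit = $189.511122 − $132 = $57.511122
Total = $57.511122 + $1,065 = $1,122.511122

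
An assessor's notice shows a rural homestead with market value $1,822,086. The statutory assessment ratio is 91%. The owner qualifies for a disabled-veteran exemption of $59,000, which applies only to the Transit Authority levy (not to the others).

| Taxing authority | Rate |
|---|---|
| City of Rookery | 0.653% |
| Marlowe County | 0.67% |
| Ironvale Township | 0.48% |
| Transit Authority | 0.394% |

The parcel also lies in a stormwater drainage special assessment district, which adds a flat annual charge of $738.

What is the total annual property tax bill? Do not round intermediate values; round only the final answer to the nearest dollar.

$36,934

Assessed value = $1,822,086 × 0.91 = $1,658,098.26
City of Rookery: $1,658,098.26 × 0.00653 = $10,827.3816378
Marlowe County: $1,658,098.26 × 0.0067 = $11,109.258342
Ironvale Township: $1,658,098.26 × 0.0048 = $7,958.871648
Transit Authority: ($1,658,098.26 − $59,000) × 0.00394 = $1,599,098.26 × 0.00394 = $6,300.4471444
Levies subtotal = $36,195.9587722
Total = $36,195.9587722 + $738 = $36,933.9587722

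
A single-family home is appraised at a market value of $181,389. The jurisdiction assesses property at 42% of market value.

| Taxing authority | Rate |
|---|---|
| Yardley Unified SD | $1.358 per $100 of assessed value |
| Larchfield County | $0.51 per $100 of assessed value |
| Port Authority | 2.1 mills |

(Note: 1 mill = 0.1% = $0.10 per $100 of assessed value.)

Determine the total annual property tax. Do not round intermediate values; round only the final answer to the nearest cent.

Assessed value = $181,389 × 0.42 = $76,183.38
Yardley Unified SD: $76,183.38 × 0.01358 = $1,034.5703004
Larchfield County: $76,183.38 × 0.0051 = $388.535238
Port Authority: $76,183.38 × 0.0021 = $159.985098
Total = $1,583.0906364

$1,583.09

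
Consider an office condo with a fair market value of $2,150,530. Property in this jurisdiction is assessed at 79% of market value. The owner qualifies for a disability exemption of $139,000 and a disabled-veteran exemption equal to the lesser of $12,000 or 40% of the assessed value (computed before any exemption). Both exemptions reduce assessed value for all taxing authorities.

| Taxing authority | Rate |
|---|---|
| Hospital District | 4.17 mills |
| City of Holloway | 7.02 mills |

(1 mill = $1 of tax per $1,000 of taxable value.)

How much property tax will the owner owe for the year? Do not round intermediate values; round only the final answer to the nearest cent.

$17,321.21

Assessed value = $2,150,530 × 0.79 = $1,698,918.7
Disabled-veteran exemption = min($12,000, 40% × $1,698,918.7) = min($12,000, $679,567.48) = $12,000 (dollar cap binds)
Taxable value = $1,698,918.7 − $139,000 − $12,000 = $1,547,918.7
Hospital District: $1,547,918.7 × 0.00417 = $6,454.820979
City of Holloway: $1,547,918.7 × 0.00702 = $10,866.389274
Total = $17,321.210253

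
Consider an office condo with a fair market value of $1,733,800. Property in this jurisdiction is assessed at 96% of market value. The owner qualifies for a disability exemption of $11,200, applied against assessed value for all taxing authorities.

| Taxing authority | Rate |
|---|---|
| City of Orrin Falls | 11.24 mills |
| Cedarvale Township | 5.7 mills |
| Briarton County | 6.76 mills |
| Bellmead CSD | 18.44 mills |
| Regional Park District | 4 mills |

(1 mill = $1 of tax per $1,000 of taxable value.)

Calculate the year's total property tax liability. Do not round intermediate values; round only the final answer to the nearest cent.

$76,280.86

Assessed value = $1,733,800 × 0.96 = $1,664,448
Taxable value = $1,664,448 − $11,200 = $1,653,248
City of Orrin Falls: $1,653,248 × 0.01124 = $18,582.50752
Cedarvale Township: $1,653,248 × 0.0057 = $9,423.5136
Briarton County: $1,653,248 × 0.00676 = $11,175.95648
Bellmead CSD: $1,653,248 × 0.01844 = $30,485.89312
Regional Park District: $1,653,248 × 0.004 = $6,612.992
Total = $18,582.50752 + $9,423.5136 + $11,175.95648 + $30,485.89312 + $6,612.992 = $76,280.86272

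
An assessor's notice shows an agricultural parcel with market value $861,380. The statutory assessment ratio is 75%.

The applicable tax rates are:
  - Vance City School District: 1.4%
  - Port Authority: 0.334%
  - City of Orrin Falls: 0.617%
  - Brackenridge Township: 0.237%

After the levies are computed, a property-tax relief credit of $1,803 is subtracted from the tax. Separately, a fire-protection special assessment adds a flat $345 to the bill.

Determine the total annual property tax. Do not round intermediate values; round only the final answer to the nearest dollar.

$15,261

Assessed value = $861,380 × 0.75 = $646,035
Vance City School District: $646,035 × 0.014 = $9,044.49
Port Authority: $646,035 × 0.00334 = $2,157.7569
City of Orrin Falls: $646,035 × 0.00617 = $3,986.03595
Brackenridge Township: $646,035 × 0.00237 = $1,531.10295
Levies subtotal = $16,719.3858
After credit = $16,719.3858 − $1,803 = $14,916.3858
Total = $14,916.3858 + $345 = $15,261.3858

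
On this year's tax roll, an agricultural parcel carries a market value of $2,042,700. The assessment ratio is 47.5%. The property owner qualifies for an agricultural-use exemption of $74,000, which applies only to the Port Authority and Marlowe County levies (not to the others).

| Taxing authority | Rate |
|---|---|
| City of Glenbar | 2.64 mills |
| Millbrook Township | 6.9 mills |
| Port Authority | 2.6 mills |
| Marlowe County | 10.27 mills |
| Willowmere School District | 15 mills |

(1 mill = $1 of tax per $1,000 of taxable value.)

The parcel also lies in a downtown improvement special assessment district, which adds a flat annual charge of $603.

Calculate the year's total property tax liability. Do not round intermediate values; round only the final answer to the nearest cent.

$35,948.89

Assessed value = $2,042,700 × 0.475 = $970,282.5
City of Glenbar: $970,282.5 × 0.00264 = $2,561.5458
Millbrook Township: $970,282.5 × 0.0069 = $6,694.94925
Port Authority: ($970,282.5 − $74,000) × 0.0026 = $896,282.5 × 0.0026 = $2,330.3345
Marlowe County: ($970,282.5 − $74,000) × 0.01027 = $896,282.5 × 0.01027 = $9,204.821275
Willowmere School District: $970,282.5 × 0.015 = $14,554.2375
Levies subtotal = $35,345.888325
Total = $35,345.888325 + $603 = $35,948.888325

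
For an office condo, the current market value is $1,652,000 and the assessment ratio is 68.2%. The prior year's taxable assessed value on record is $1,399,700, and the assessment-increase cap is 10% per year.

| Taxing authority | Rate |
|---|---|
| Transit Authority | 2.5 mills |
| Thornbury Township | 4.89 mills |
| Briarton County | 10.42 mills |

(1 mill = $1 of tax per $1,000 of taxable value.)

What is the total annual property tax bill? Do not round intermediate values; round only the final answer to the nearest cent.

Uncapped assessed value = $1,652,000 × 0.682 = $1,126,664
Cap limit = $1,399,700 × 1.1 = $1,539,670
Taxable assessed value = min($1,126,664, $1,539,670) = $1,126,664 (cap does not bind)
Transit Authority: $1,126,664 × 0.0025 = $2,816.66
Thornbury Township: $1,126,664 × 0.00489 = $5,509.38696
Briarton County: $1,126,664 × 0.01042 = $11,739.83888
Total = $20,065.88584

$20,065.89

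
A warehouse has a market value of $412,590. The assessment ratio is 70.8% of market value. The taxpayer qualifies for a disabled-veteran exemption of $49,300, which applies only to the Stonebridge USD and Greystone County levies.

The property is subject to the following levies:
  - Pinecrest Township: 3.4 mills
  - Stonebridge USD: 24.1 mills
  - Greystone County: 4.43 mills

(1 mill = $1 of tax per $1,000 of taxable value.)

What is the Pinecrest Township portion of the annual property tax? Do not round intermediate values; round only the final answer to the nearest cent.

Assessed value = $412,590 × 0.708 = $292,113.72
Pinecrest Township taxable value = $292,113.72 (exemption does not apply)
Pinecrest Township levy = $292,113.72 × 0.0034 = $993.186648

$993.19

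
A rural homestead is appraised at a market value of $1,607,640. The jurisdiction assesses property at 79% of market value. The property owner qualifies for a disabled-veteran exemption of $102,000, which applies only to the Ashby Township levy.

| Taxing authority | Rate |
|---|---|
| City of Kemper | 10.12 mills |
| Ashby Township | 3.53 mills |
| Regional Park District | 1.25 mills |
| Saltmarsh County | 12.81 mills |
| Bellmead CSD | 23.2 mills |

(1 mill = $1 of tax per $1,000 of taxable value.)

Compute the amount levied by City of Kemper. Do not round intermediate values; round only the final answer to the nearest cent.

Assessed value = $1,607,640 × 0.79 = $1,270,035.6
City of Kemper taxable value = $1,270,035.6 (exemption does not apply)
City of Kemper levy = $1,270,035.6 × 0.01012 = $12,852.760272

$12,852.76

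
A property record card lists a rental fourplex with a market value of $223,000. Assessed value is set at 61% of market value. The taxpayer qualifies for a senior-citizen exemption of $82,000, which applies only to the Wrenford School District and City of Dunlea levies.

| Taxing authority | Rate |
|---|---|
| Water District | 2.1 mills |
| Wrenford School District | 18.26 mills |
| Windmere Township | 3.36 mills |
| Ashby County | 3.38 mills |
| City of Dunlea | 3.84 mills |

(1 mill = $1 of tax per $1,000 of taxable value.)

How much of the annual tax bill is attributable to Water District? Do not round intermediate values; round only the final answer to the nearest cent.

Assessed value = $223,000 × 0.61 = $136,030
Water District taxable value = $136,030 (exemption does not apply)
Water District levy = $136,030 × 0.0021 = $285.663

$285.66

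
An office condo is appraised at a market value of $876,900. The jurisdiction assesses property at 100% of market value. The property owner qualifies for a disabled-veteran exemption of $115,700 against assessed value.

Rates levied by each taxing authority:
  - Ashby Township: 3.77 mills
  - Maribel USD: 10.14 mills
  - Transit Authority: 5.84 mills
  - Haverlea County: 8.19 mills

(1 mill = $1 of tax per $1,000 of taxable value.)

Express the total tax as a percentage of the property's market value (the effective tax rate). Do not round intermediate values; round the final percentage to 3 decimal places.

2.425%

Assessed value = $876,900 × 1 = $876,900
Taxable value = $876,900 − $115,700 = $761,200
Ashby Township: $761,200 × 0.00377 = $2,869.724
Maribel USD: $761,200 × 0.01014 = $7,718.568
Transit Authority: $761,200 × 0.00584 = $4,445.408
Haverlea County: $761,200 × 0.00819 = $6,234.228
Total tax = $21,267.928
Effective rate = $21,267.928 ÷ $876,900 = 2.425% of market value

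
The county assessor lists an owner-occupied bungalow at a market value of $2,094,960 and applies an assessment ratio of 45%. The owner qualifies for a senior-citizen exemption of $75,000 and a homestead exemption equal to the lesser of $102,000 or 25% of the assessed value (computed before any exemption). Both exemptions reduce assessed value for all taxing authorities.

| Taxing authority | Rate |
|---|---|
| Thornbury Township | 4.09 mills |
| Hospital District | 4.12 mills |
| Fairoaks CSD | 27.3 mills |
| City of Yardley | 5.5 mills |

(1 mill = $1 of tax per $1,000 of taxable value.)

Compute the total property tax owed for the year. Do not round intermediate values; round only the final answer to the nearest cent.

$31,402.67

Assessed value = $2,094,960 × 0.45 = $942,732
Homestead exemption = min($102,000, 25% × $942,732) = min($102,000, $235,683) = $102,000 (dollar cap binds)
Taxable value = $942,732 − $75,000 − $102,000 = $765,732
Thornbury Township: $765,732 × 0.00409 = $3,131.84388
Hospital District: $765,732 × 0.00412 = $3,154.81584
Fairoaks CSD: $765,732 × 0.0273 = $20,904.4836
City of Yardley: $765,732 × 0.0055 = $4,211.526
Total = $31,402.66932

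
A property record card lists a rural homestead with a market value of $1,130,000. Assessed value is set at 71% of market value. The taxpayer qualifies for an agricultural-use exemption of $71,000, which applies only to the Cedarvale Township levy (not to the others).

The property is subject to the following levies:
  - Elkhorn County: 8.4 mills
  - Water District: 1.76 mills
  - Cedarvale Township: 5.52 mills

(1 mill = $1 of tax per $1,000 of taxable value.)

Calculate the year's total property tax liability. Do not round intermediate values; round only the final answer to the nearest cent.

Assessed value = $1,130,000 × 0.71 = $802,300
Elkhorn County: $802,300 × 0.0084 = $6,739.32
Water District: $802,300 × 0.00176 = $1,412.048
Cedarvale Township: ($802,300 − $71,000) × 0.00552 = $731,300 × 0.00552 = $4,036.776
Total = $12,188.144

$12,188.14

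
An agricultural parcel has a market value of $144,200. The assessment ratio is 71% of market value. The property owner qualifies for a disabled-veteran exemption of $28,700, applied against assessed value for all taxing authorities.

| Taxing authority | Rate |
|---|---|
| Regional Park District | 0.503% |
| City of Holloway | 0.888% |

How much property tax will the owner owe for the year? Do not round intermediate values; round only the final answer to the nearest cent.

$1,024.92

Assessed value = $144,200 × 0.71 = $102,382
Taxable value = $102,382 − $28,700 = $73,682
Regional Park District: $73,682 × 0.00503 = $370.62046
City of Holloway: $73,682 × 0.00888 = $654.29616
Total = $370.62046 + $654.29616 = $1,024.91662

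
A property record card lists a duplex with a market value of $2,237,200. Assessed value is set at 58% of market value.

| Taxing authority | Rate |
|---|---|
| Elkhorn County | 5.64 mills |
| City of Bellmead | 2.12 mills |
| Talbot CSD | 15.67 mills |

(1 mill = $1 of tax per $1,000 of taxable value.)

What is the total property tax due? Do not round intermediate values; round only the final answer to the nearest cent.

$30,402.21

Assessed value = $2,237,200 × 0.58 = $1,297,576
Elkhorn County: $1,297,576 × 0.00564 = $7,318.32864
City of Bellmead: $1,297,576 × 0.00212 = $2,750.86112
Talbot CSD: $1,297,576 × 0.01567 = $20,333.01592
Total = $7,318.32864 + $2,750.86112 + $20,333.01592 = $30,402.20568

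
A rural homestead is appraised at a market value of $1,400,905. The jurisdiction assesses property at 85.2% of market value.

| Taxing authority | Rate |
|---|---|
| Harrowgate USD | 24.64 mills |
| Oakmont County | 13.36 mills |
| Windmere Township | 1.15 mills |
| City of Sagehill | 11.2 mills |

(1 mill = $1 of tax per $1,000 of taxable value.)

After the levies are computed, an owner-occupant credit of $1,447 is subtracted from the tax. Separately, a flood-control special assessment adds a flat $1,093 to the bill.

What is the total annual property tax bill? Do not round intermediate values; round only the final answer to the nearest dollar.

$59,742

Assessed value = $1,400,905 × 0.852 = $1,193,571.06
Harrowgate USD: $1,193,571.06 × 0.02464 = $29,409.5909184
Oakmont County: $1,193,571.06 × 0.01336 = $15,946.1093616
Windmere Township: $1,193,571.06 × 0.00115 = $1,372.606719
City of Sagehill: $1,193,571.06 × 0.0112 = $13,367.995872
Levies subtotal = $60,096.302871
After credit = $60,096.302871 − $1,447 = $58,649.302871
Total = $58,649.302871 + $1,093 = $59,742.302871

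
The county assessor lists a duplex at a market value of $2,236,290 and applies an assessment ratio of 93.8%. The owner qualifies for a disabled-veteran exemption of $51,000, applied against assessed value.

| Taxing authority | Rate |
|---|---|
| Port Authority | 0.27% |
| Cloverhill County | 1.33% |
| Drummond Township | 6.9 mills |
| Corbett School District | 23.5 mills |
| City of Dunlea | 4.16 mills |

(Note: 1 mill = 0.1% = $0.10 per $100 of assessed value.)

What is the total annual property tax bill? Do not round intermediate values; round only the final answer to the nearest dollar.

$103,478

Assessed value = $2,236,290 × 0.938 = $2,097,640.02
Taxable value = $2,097,640.02 − $51,000 = $2,046,640.02
Port Authority: $2,046,640.02 × 0.0027 = $5,525.928054
Cloverhill County: $2,046,640.02 × 0.0133 = $27,220.312266
Drummond Township: $2,046,640.02 × 0.0069 = $14,121.816138
Corbett School District: $2,046,640.02 × 0.0235 = $48,096.04047
City of Dunlea: $2,046,640.02 × 0.00416 = $8,514.0224832
Total = $103,478.1194112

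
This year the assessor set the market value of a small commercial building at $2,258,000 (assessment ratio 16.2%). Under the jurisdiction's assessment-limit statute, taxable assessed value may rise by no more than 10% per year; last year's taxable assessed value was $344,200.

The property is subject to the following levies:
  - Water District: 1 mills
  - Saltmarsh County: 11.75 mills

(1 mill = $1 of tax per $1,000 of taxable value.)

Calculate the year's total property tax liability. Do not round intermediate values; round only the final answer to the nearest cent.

Uncapped assessed value = $2,258,000 × 0.162 = $365,796
Cap limit = $344,200 × 1.1 = $378,620
Taxable assessed value = min($365,796, $378,620) = $365,796 (cap does not bind)
Water District: $365,796 × 0.001 = $365.796
Saltmarsh County: $365,796 × 0.01175 = $4,298.103
Total = $4,663.899

$4,663.90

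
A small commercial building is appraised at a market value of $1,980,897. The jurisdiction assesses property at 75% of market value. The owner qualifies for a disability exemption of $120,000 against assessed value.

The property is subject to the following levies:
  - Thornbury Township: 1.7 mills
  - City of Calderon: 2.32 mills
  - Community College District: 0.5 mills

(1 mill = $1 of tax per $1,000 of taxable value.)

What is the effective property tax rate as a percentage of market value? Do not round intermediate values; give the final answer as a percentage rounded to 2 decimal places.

0.31%

Assessed value = $1,980,897 × 0.75 = $1,485,672.75
Taxable value = $1,485,672.75 − $120,000 = $1,365,672.75
Thornbury Township: $1,365,672.75 × 0.0017 = $2,321.643675
City of Calderon: $1,365,672.75 × 0.00232 = $3,168.36078
Community College District: $1,365,672.75 × 0.0005 = $682.836375
Total tax = $6,172.84083
Effective rate = $6,172.84083 ÷ $1,980,897 = 0.31% of market value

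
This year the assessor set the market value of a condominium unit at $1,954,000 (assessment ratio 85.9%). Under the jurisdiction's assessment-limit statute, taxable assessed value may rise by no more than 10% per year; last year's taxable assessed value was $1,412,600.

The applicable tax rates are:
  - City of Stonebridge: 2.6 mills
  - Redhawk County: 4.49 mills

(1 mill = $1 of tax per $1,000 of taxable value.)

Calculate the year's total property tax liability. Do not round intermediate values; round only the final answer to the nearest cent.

Uncapped assessed value = $1,954,000 × 0.859 = $1,678,486
Cap limit = $1,412,600 × 1.1 = $1,553,860
Taxable assessed value = min($1,678,486, $1,553,860) = $1,553,860 (cap binds)
City of Stonebridge: $1,553,860 × 0.0026 = $4,040.036
Redhawk County: $1,553,860 × 0.00449 = $6,976.8314
Total = $11,016.8674

$11,016.87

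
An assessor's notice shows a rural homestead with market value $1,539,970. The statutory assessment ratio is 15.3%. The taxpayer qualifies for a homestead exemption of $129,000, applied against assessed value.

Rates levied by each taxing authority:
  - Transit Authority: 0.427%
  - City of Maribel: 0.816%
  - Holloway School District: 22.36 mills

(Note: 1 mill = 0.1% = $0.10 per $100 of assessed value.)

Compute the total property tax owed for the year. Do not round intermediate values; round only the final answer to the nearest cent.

Assessed value = $1,539,970 × 0.153 = $235,615.41
Taxable value = $235,615.41 − $129,000 = $106,615.41
Transit Authority: $106,615.41 × 0.00427 = $455.2478007
City of Maribel: $106,615.41 × 0.00816 = $869.9817456
Holloway School District: $106,615.41 × 0.02236 = $2,383.9205676
Total = $3,709.1501139

$3,709.15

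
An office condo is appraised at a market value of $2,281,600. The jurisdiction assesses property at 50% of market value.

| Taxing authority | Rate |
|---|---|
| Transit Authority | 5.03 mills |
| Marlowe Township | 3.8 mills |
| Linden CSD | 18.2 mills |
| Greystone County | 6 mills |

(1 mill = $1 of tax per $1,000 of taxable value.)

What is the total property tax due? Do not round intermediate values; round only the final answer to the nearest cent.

Assessed value = $2,281,600 × 0.5 = $1,140,800
Transit Authority: $1,140,800 × 0.00503 = $5,738.224
Marlowe Township: $1,140,800 × 0.0038 = $4,335.04
Linden CSD: $1,140,800 × 0.0182 = $20,762.56
Greystone County: $1,140,800 × 0.006 = $6,844.8
Total = $5,738.224 + $4,335.04 + $20,762.56 + $6,844.8 = $37,680.624

$37,680.62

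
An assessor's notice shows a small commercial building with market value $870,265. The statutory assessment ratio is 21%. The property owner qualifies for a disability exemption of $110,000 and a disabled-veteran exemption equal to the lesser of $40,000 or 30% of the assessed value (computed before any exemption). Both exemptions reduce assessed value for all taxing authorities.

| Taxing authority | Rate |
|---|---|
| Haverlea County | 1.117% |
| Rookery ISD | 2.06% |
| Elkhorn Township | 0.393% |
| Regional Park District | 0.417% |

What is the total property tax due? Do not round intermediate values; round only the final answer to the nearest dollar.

$1,306

Assessed value = $870,265 × 0.21 = $182,755.65
Disabled-veteran exemption = min($40,000, 30% × $182,755.65) = min($40,000, $54,826.695) = $40,000 (dollar cap binds)
Taxable value = $182,755.65 − $110,000 − $40,000 = $32,755.65
Haverlea County: $32,755.65 × 0.01117 = $365.8806105
Rookery ISD: $32,755.65 × 0.0206 = $674.76639
Elkhorn Township: $32,755.65 × 0.00393 = $128.7297045
Regional Park District: $32,755.65 × 0.00417 = $136.5910605
Total = $1,305.9677655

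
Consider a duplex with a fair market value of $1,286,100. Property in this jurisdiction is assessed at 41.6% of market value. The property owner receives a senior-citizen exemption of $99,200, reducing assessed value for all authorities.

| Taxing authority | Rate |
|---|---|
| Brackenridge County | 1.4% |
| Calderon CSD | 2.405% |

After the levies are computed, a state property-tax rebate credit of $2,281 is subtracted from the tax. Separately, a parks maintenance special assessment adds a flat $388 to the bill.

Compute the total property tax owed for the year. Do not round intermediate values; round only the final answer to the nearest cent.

Assessed value = $1,286,100 × 0.416 = $535,017.6
Taxable value = $535,017.6 − $99,200 = $435,817.6
Brackenridge County: $435,817.6 × 0.014 = $6,101.4464
Calderon CSD: $435,817.6 × 0.02405 = $10,481.41328
Levies subtotal = $16,582.85968
After credit = $16,582.85968 − $2,281 = $14,301.85968
Total = $14,301.85968 + $388 = $14,689.85968

$14,689.86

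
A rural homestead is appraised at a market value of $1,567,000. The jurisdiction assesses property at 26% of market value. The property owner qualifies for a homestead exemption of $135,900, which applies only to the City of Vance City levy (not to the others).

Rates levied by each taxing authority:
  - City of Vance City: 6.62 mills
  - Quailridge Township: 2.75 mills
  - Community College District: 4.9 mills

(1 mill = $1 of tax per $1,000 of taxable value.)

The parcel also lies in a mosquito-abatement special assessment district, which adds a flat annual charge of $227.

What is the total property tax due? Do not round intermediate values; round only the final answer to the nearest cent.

Assessed value = $1,567,000 × 0.26 = $407,420
City of Vance City: ($407,420 − $135,900) × 0.00662 = $271,520 × 0.00662 = $1,797.4624
Quailridge Township: $407,420 × 0.00275 = $1,120.405
Community College District: $407,420 × 0.0049 = $1,996.358
Levies subtotal = $4,914.2254
Total = $4,914.2254 + $227 = $5,141.2254

$5,141.23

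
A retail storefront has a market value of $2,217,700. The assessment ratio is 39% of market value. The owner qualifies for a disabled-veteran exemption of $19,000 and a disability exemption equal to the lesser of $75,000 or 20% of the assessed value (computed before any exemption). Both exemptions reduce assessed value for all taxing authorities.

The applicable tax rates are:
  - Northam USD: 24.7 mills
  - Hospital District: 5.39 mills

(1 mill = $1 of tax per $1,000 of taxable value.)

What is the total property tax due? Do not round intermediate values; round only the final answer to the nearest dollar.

Assessed value = $2,217,700 × 0.39 = $864,903
Disability exemption = min($75,000, 20% × $864,903) = min($75,000, $172,980.6) = $75,000 (dollar cap binds)
Taxable value = $864,903 − $19,000 − $75,000 = $770,903
Northam USD: $770,903 × 0.0247 = $19,041.3041
Hospital District: $770,903 × 0.00539 = $4,155.16717
Total = $23,196.47127

$23,196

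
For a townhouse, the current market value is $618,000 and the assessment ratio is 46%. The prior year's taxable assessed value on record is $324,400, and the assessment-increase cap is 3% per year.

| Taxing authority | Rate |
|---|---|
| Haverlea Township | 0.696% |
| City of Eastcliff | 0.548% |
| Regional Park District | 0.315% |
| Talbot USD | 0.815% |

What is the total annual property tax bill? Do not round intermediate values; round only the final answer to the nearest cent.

Uncapped assessed value = $618,000 × 0.46 = $284,280
Cap limit = $324,400 × 1.03 = $334,132
Taxable assessed value = min($284,280, $334,132) = $284,280 (cap does not bind)
Haverlea Township: $284,280 × 0.00696 = $1,978.5888
City of Eastcliff: $284,280 × 0.00548 = $1,557.8544
Regional Park District: $284,280 × 0.00315 = $895.482
Talbot USD: $284,280 × 0.00815 = $2,316.882
Total = $6,748.8072

$6,748.81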